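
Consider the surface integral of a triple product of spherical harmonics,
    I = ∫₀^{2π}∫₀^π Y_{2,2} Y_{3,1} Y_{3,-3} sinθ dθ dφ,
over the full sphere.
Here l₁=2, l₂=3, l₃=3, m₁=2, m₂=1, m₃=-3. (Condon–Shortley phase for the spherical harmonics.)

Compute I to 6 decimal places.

m-sum 0 ✓  L=8 even ✓  1≤3≤5 ✓
Π(2lᵢ+1) = 5×7×7 = 245
triangle coeff Δ(2,3,3) = 1/3780
Σ_t [0,2]: t=0:+1/24 t=1:−1/4 t=2:+1/24 = -1/6
(3j)²=4/105 [(2 3 3; 0 0 0)], sign=+1
Σ_t [0,0]: t=0:+1/96 = 1/96
(3j)²=1/42 [(2 3 3; 2 1 -3)], sign=+1
⇒ 4πI² = 2/9
I = (+1)√(2/9/(4π)) = 0.13298076

0.132981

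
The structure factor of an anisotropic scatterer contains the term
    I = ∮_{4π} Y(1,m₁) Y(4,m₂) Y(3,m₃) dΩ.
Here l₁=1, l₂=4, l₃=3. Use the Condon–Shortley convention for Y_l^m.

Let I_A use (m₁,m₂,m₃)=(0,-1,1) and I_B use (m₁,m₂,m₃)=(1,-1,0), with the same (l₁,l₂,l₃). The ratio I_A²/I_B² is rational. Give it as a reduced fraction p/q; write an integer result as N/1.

3/2

l's match ⇒ only the (l;m) 3-j factors differ between A and B.
A: triangle coeff Δ(1,4,3) = 1/252; Σ_t [1,1]: t=1:−1/48 = -1/48; (3j)²=5/84 [(1 4 3; 0 -1 1)], sign=-1
B: triangle coeff Δ(1,4,3) = 1/252; Σ_t [0,0]: t=0:+1/72 = 1/72; (3j)²=5/126 [(1 4 3; 1 -1 0)], sign=-1
I_A²/I_B² = (5/84)/(5/126) = 3/2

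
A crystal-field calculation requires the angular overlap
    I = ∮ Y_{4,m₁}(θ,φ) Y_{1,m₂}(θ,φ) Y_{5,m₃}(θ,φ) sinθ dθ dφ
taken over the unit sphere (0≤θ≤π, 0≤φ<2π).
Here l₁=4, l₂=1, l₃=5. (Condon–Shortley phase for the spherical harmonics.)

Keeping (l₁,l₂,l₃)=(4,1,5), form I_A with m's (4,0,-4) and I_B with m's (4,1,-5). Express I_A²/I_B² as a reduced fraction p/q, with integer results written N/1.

1/5

Shared (l₁,l₂,l₃)=(4,1,5): N and (l;000)² cancel in I_A²/I_B².
A: Δ = 0!·8!·2!/11! = 1/495; Racah Σ t=0..0: t=0:+1/40320 = 1/40320; ⇒ 3j(4 1 5; 4 0 -4)² = 1/55, sgn -1
B: Δ = 0!·8!·2!/11! = 1/495; Racah Σ t=0..0: t=0:+1/80640 = 1/80640; ⇒ 3j(4 1 5; 4 1 -5)² = 1/11, sgn +1
I_A²/I_B² = (1/55)/(1/11) = 1/5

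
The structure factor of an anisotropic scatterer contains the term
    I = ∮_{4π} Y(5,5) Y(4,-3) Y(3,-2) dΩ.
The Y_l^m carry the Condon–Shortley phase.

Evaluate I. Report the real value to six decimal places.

-0.212007

m-sum 0 ✓  L=12 even ✓  1≤3≤9 ✓
Π(2lᵢ+1) = 11×9×7 = 693
triangle coeff Δ(5,4,3) = 1/180180
Σ_t [2,4]: t=2:+1/576 t=3:−1/144 t=4:+1/576 = -1/288
(3j)²=20/1001 [(5 4 3; 0 0 0)], sign=+1
Σ_t [0,0]: t=0:+1/17280 = 1/17280
(3j)²=35/858 [(5 4 3; 5 -3 -2)], sign=-1
⇒ 4πI² = 1050/1859
I = (-1)√(1050/1859/(4π)) = -0.21200691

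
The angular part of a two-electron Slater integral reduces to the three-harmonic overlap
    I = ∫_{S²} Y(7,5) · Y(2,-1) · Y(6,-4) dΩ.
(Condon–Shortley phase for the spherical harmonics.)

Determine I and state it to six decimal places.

l₁+l₂+l₃=15 is odd: 3j(l;000)=0 ⇒ I=0

0.000000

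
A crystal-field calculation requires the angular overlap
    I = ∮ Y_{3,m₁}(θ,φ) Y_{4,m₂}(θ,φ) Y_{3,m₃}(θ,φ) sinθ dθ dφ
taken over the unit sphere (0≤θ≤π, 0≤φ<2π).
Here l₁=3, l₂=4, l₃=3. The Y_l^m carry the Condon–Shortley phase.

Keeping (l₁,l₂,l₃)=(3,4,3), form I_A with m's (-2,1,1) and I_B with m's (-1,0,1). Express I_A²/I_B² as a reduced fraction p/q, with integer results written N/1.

32/1

Same 3,4,3: normalisation and zero-m 3j drop out of the ratio.
A: Δ: 4! 2! 4! / 11! → 1/34650; sum: t=3:−1/48 t=4:+1/144 = -1/72; 3j²(3 4 3; -2 1 1) = Δ·Π!·Σ² = 16/693  (sign -1)
B: Δ: 4! 2! 4! / 11! → 1/34650; sum: t=2:+1/32 t=3:−1/36 t=4:+1/1152 = 5/1152; 3j²(3 4 3; -1 0 1) = Δ·Π!·Σ² = 1/1386  (sign +1)
I_A²/I_B² = (16/693)/(1/1386) = 32/1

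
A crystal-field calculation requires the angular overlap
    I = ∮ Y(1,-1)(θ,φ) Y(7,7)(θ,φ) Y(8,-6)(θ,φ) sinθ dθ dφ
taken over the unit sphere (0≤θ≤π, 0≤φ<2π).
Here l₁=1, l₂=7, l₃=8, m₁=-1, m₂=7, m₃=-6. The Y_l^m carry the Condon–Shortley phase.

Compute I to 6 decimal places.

Rules hold: Σm=0, L=16 even, 6≤8≤8.
N = 3·15·17 = 765
Δ = 0!·2!·14!/17! = 1/2040
Racah Σ t=0..0: t=0:+1/25401600 = 1/25401600
⇒ 3j(1 7 8; 0 0 0)² = 8/255, sgn +1
Racah Σ t=0..0: t=0:+1/174356582400 = 1/174356582400
⇒ 3j(1 7 8; -1 7 -6)² = 1/2040, sgn +1
4πI² = N·(3j₀)²·(3jₘ)² = 1/85
I = +1·√(0.0117647/4π) = 0.03059748

0.030597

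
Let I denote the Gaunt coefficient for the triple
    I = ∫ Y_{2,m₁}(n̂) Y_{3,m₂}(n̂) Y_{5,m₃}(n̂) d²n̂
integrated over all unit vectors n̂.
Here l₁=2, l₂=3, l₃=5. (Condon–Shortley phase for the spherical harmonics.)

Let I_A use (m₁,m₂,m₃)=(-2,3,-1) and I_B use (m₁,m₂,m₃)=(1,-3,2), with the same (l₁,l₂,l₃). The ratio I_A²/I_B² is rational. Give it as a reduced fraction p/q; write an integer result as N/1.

1/7

l's match ⇒ only the (l;m) 3-j factors differ between A and B.
A: triangle coeff Δ(2,3,5) = 1/2310; Σ_t [0,0]: t=0:+1/17280 = 1/17280; (3j)²=1/2310 [(2 3 5; -2 3 -1)], sign=+1
B: triangle coeff Δ(2,3,5) = 1/2310; Σ_t [0,0]: t=0:+1/4320 = 1/4320; (3j)²=1/330 [(2 3 5; 1 -3 2)], sign=-1
I_A²/I_B² = (1/2310)/(1/330) = 1/7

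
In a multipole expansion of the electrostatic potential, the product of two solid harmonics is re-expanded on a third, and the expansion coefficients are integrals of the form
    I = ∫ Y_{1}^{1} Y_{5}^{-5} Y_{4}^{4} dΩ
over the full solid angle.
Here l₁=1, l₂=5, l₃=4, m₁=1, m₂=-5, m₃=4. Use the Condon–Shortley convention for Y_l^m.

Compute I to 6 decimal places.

Checks pass: Σm=0; 10 even; l₃=4∈[4,6].
(2·1+1)(2·5+1)(2·4+1) = 297
Δ: 2! 0! 8! / 11! → 1/495
sum: t=1:−1/576 = -1/576
3j²(1 5 4; 0 0 0) = Δ·Π!·Σ² = 5/99  (sign -1)
sum: t=0:+1/80640 = 1/80640
3j²(1 5 4; 1 -5 4) = Δ·Π!·Σ² = 1/11  (sign +1)
combine: 4πI² = 297·5/99·1/11 = 15/11
take √, sign -1: I = -0.32941575

-0.329416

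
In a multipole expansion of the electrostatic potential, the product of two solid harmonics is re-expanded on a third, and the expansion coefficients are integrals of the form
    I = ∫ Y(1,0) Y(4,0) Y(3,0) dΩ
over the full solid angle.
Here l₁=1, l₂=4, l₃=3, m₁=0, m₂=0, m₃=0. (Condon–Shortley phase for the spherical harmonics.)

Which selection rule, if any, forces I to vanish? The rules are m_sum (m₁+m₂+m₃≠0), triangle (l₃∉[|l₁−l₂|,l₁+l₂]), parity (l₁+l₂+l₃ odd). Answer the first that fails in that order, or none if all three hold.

azimuthal sum: 0 + 0 + 0 = 0  ✓
3 ≤ 3 ≤ 5 (triangle on l)  ✓
L = 1 + 4 + 3 = 8 (even)  ✓

none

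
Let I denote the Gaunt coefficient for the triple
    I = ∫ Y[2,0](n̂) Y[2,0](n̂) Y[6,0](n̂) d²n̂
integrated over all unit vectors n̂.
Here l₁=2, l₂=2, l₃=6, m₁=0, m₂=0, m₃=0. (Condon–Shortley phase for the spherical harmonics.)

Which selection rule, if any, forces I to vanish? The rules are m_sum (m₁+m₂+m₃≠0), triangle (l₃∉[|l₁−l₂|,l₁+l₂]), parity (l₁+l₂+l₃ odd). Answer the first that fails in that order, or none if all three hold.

triangle

azimuthal sum: 0 + 0 + 0 = 0  ✓
0 ≤ 6 ≤ 4 (triangle on l)  ✗
L = 2 + 2 + 6 = 10 (even)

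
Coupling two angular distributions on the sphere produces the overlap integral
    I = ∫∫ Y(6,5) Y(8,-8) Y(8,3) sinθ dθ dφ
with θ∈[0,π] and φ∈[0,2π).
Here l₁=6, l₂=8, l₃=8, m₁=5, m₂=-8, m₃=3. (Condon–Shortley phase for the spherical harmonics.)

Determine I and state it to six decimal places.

Rules hold: Σm=0, L=22 even, 2≤8≤14.
N = 13·17·17 = 3757
Δ = 6!·6!·10!/23! = 1/13742520792
Racah Σ t=0..6: t=0:+1/41803776000 t=1:−1/435456000 t=2:+1/39813120 t=3:−1/18662400 t=4:+1/39813120 t=5:−1/435456000 t=6:+1/41803776000 = -11/1393459200
⇒ 3j(6 8 8; 0 0 0)² = 600/96577, sgn -1
Racah Σ t=0..0: t=0:+1/313528320000 = 1/313528320000
⇒ 3j(6 8 8; 5 -8 3)² = 22/7429, sgn -1
4πI² = N·(3j₀)²·(3jₘ)² = 13200/190969
I = +1·√(0.0691212/4π) = 0.07416527

0.074165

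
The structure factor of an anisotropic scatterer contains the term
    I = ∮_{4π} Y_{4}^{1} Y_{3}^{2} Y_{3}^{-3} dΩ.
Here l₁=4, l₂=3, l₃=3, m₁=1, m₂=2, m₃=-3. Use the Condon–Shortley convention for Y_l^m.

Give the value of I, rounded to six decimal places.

Checks pass: Σm=0; 10 even; l₃=3∈[1,7].
(2·4+1)(2·3+1)(2·3+1) = 441
Δ: 4! 4! 2! / 11! → 1/34650
sum: t=1:−1/72 t=2:+1/16 t=3:−1/72 = 5/144
3j²(4 3 3; 0 0 0) = Δ·Π!·Σ² = 2/77  (sign -1)
sum: t=3:−1/288 = -1/288
3j²(4 3 3; 1 2 -3) = Δ·Π!·Σ² = 5/231  (sign -1)
combine: 4πI² = 441·2/77·5/231 = 30/121
take √, sign +1: I = 0.14046335

0.140463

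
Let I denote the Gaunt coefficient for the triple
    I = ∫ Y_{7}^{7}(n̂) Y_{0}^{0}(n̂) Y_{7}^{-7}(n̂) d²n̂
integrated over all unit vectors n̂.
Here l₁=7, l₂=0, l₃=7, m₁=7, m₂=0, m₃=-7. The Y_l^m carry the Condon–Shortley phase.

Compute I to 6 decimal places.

Checks pass: Σm=0; 14 even; l₃=7∈[7,7].
(2·7+1)(2·0+1)(2·7+1) = 225
Δ: 0! 14! 0! / 15! → 1/15
sum: t=0:+1/25401600 = 1/25401600
3j²(7 0 7; 0 0 0) = Δ·Π!·Σ² = 1/15  (sign -1)
sum: t=0:+1/87178291200 = 1/87178291200
3j²(7 0 7; 7 0 -7) = Δ·Π!·Σ² = 1/15  (sign +1)
combine: 4πI² = 225·1/15·1/15 = 1/1
take √, sign -1: I = -0.28209479

-0.282095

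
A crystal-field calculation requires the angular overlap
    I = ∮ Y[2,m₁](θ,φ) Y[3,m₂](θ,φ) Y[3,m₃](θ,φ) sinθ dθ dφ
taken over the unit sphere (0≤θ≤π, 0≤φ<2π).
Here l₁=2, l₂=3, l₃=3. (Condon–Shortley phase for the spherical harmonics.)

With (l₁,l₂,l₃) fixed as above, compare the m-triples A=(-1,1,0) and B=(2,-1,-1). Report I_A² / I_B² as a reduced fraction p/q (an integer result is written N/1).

1/12

Shared (l₁,l₂,l₃)=(2,3,3): N and (l;000)² cancel in I_A²/I_B².
A: Δ = 2!·2!·4!/9! = 1/3780; Racah Σ t=1..2: t=1:−1/12 t=2:+1/8 = 1/24; ⇒ 3j(2 3 3; -1 1 0)² = 1/210, sgn -1
B: Δ = 2!·2!·4!/9! = 1/3780; Racah Σ t=0..0: t=0:+1/16 = 1/16; ⇒ 3j(2 3 3; 2 -1 -1)² = 2/35, sgn +1
I_A²/I_B² = (1/210)/(2/35) = 1/12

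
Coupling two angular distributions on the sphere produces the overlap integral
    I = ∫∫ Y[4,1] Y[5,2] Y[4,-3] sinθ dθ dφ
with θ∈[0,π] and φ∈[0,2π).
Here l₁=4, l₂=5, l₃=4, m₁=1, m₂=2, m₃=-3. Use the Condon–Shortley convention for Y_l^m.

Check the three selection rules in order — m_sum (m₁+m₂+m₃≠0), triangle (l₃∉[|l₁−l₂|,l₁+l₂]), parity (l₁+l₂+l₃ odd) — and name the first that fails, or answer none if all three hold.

parity

azimuthal sum: 1 + 2 − 3 = 0  ✓
1 ≤ 4 ≤ 9 (triangle on l)  ✓
L = 4 + 5 + 4 = 13 (odd)  ✗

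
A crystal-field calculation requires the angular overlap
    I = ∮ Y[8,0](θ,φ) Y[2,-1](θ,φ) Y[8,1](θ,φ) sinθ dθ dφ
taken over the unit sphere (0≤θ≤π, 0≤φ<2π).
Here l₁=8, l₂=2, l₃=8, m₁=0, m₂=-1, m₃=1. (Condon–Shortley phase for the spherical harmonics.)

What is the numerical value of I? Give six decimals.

-0.023001

Checks pass: Σm=0; 18 even; l₃=8∈[6,10].
(2·8+1)(2·2+1)(2·8+1) = 1445
Δ: 2! 14! 2! / 19! → 1/348840
sum: t=0:+1/116121600 t=1:−1/25401600 t=2:+1/116121600 = -1/45158400
3j²(8 2 8; 0 0 0) = Δ·Π!·Σ² = 24/1615  (sign -1)
sum: t=0:+1/58060800 t=1:−1/50803200 = -1/406425600
3j²(8 2 8; 0 -1 1) = Δ·Π!·Σ² = 1/3230  (sign +1)
combine: 4πI² = 1445·24/1615·1/3230 = 12/1805
take √, sign -1: I = -0.02300102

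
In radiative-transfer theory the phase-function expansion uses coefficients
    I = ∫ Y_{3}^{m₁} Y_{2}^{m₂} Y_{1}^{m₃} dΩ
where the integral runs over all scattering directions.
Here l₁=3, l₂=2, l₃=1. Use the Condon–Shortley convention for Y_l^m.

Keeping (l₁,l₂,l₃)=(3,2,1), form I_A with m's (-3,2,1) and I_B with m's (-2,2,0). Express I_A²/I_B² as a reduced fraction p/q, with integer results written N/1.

Same 3,2,1: normalisation and zero-m 3j drop out of the ratio.
A: Δ: 4! 2! 0! / 7! → 1/105; sum: t=4:+1/48 = 1/48; 3j²(3 2 1; -3 2 1) = Δ·Π!·Σ² = 1/7  (sign +1)
B: Δ: 4! 2! 0! / 7! → 1/105; sum: t=4:+1/24 = 1/24; 3j²(3 2 1; -2 2 0) = Δ·Π!·Σ² = 1/21  (sign -1)
I_A²/I_B² = (1/7)/(1/21) = 3/1

3/1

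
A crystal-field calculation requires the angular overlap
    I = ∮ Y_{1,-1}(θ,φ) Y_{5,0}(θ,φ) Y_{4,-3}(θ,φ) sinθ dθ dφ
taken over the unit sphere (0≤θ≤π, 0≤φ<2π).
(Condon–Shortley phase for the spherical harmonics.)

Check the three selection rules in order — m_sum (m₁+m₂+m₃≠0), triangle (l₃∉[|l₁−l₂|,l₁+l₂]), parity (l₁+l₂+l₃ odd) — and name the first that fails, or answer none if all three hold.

azimuthal sum: -1 + 0 − 3 = -4  ✗
4 ≤ 4 ≤ 6 (triangle on l)
L = 1 + 5 + 4 = 10 (even)

m_sum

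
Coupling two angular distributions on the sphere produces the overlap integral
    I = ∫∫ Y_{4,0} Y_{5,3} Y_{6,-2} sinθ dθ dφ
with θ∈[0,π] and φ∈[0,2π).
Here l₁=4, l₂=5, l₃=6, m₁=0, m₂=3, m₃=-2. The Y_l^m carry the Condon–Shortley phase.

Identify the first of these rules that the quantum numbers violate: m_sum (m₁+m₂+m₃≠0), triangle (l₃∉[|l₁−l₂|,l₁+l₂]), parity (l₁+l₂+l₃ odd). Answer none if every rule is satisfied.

m₁+m₂+m₃ = 0 + 3 − 2 = 1  ✗
triangle: |4−5|=1 ≤ l₃=6 ≤ 4+5=9
parity: l₁+l₂+l₃ = 15 is odd

m_sum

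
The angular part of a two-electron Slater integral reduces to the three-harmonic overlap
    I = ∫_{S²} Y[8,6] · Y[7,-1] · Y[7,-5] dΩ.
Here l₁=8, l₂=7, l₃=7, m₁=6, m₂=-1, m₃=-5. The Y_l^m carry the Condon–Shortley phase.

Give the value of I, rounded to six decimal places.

-0.034738

Checks pass: Σm=0; 22 even; l₃=7∈[1,15].
(2·8+1)(2·7+1)(2·7+1) = 3825
Δ: 8! 8! 6! / 23! → 1/22086194130
sum: t=1:−1/18289152000 t=2:+1/248832000 t=3:−1/24883200 t=4:+1/11943936 t=5:−1/24883200 t=6:+1/248832000 t=7:−1/18289152000 = 11/975421440
3j²(8 7 7; 0 0 0) = Δ·Π!·Σ² = 1750/289731  (sign -1)
sum: t=0:+1/41803776000 t=1:−1/3048192000 t=2:+1/2786918400 = 1/18289152000
3j²(8 7 7; 6 -1 -5) = Δ·Π!·Σ² = 512/780045  (sign +1)
combine: 4πI² = 3825·1750/289731·512/780045 = 640000/42204149
take √, sign -1: I = -0.03473821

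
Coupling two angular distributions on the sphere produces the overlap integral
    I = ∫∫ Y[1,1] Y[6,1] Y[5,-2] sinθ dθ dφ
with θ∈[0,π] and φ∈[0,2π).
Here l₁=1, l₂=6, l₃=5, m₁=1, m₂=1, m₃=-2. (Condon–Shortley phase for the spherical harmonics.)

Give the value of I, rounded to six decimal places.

-0.129207

m-sum 0 ✓  L=12 even ✓  5≤5≤7 ✓
Π(2lᵢ+1) = 3×13×11 = 429
triangle coeff Δ(1,6,5) = 1/858
Σ_t [1,1]: t=1:−1/14400 = -1/14400
(3j)²=6/143 [(1 6 5; 0 0 0)], sign=+1
Σ_t [0,0]: t=0:+1/60480 = 1/60480
(3j)²=5/429 [(1 6 5; 1 1 -2)], sign=-1
⇒ 4πI² = 30/143
I = (-1)√(30/143/(4π)) = -0.12920749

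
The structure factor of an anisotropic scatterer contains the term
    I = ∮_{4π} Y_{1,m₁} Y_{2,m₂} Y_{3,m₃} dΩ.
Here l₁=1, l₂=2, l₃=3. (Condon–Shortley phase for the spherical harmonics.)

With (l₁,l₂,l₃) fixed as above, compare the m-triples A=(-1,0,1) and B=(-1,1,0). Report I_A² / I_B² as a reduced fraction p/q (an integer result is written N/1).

Shared (l₁,l₂,l₃)=(1,2,3): N and (l;000)² cancel in I_A²/I_B².
A: Δ = 0!·2!·4!/7! = 1/105; Racah Σ t=0..0: t=0:+1/8 = 1/8; ⇒ 3j(1 2 3; -1 0 1)² = 2/35, sgn +1
B: Δ = 0!·2!·4!/7! = 1/105; Racah Σ t=0..0: t=0:+1/12 = 1/12; ⇒ 3j(1 2 3; -1 1 0)² = 1/35, sgn -1
I_A²/I_B² = (2/35)/(1/35) = 2/1

2/1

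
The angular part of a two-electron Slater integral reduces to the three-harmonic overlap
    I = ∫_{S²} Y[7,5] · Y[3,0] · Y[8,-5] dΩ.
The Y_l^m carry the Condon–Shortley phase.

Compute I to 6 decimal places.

0.109899

m-sum 0 ✓  L=18 even ✓  4≤8≤10 ✓
Π(2lᵢ+1) = 15×7×17 = 1785
triangle coeff Δ(7,3,8) = 1/5290740
Σ_t [0,2]: t=0:+1/7257600 t=1:−1/2073600 t=2:+1/7257600 = -1/4838400
(3j)²=252/20995 [(7 3 8; 0 0 0)], sign=-1
Σ_t [0,2]: t=0:+1/87091200 t=1:−1/159667200 t=2:+1/5748019200 = 31/5748019200
(3j)²=961/135660 [(7 3 8; 5 0 -5)], sign=-1
⇒ 4πI² = 60543/398905
I = (+1)√(60543/398905/(4π)) = 0.10989863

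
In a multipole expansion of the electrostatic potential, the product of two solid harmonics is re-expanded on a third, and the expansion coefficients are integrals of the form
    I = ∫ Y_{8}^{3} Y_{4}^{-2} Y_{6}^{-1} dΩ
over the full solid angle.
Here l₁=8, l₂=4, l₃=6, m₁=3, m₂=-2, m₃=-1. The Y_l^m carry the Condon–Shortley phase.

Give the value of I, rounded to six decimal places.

Rules hold: Σm=0, L=18 even, 4≤6≤12.
N = 17·9·13 = 1989
Δ = 6!·10!·2!/19! = 1/23279256
Racah Σ t=2..4: t=2:+1/1658880 t=3:−1/518400 t=4:+1/1658880 = -1/1382400
⇒ 3j(8 4 6; 0 0 0)² = 504/46189, sgn -1
Racah Σ t=0..2: t=0:+1/20736000 t=1:−1/2073600 t=2:+1/2903040 = -13/145152000
⇒ 3j(8 4 6; 3 -2 -1)² = 13/9044, sgn +1
4πI² = N·(3j₀)²·(3jₘ)² = 2106/67507
I = -1·√(0.0311968/4π) = -0.04982529

-0.049825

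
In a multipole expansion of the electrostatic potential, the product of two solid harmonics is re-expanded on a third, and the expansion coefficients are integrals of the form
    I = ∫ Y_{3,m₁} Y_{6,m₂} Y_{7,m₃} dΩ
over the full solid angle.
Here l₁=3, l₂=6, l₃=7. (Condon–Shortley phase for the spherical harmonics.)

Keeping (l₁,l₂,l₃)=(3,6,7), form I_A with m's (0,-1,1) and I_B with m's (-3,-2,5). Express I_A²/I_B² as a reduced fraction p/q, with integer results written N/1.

l's match ⇒ only the (l;m) 3-j factors differ between A and B.
A: triangle coeff Δ(3,6,7) = 1/2042040; Σ_t [0,2]: t=0:+1/172800 t=1:−1/69120 t=2:+1/362880 = -43/7257600; (3j)²=1849/170170 [(3 6 7; 0 -1 1)], sign=-1
B: triangle coeff Δ(3,6,7) = 1/2042040; Σ_t [2,2]: t=2:+1/3870720 = 1/3870720; (3j)²=135/6188 [(3 6 7; -3 -2 5)], sign=+1
I_A²/I_B² = (1849/170170)/(135/6188) = 3698/7425

3698/7425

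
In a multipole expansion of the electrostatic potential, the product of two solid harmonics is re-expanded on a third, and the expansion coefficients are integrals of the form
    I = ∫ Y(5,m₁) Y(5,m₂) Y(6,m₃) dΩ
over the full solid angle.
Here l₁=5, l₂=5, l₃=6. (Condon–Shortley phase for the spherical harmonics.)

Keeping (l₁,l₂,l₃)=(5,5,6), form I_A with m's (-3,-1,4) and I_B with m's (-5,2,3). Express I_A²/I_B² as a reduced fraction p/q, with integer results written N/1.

169/1050

Same 5,5,6: normalisation and zero-m 3j drop out of the ratio.
A: Δ: 4! 6! 6! / 17! → 1/28588560; sum: t=2:+1/138240 t=3:−1/86400 t=4:+1/829440 = -13/4147200; 3j²(5 5 6; -3 -1 4) = Δ·Π!·Σ² = 13/3740  (sign -1)
B: Δ: 4! 6! 6! / 17! → 1/28588560; sum: t=4:+1/622080 = 1/622080; 3j²(5 5 6; -5 2 3) = Δ·Π!·Σ² = 105/4862  (sign -1)
I_A²/I_B² = (13/3740)/(105/4862) = 169/1050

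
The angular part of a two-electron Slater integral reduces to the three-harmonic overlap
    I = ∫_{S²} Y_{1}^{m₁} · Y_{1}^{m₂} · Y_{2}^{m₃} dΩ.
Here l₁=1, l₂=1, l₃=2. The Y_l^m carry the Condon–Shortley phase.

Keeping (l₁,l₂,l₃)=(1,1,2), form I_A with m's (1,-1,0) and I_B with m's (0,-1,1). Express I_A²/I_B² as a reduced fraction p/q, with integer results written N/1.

1/3

l's match ⇒ only the (l;m) 3-j factors differ between A and B.
A: triangle coeff Δ(1,1,2) = 1/30; Σ_t [0,0]: t=0:+1/4 = 1/4; (3j)²=1/30 [(1 1 2; 1 -1 0)], sign=+1
B: triangle coeff Δ(1,1,2) = 1/30; Σ_t [0,0]: t=0:+1/2 = 1/2; (3j)²=1/10 [(1 1 2; 0 -1 1)], sign=-1
I_A²/I_B² = (1/30)/(1/10) = 1/3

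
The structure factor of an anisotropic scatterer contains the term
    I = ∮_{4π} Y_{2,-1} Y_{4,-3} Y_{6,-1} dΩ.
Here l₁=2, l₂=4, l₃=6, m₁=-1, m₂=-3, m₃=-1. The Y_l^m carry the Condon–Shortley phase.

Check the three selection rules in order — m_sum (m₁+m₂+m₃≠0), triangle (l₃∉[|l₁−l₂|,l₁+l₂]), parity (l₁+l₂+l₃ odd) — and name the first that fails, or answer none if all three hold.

m_sum

m₁+m₂+m₃ = -1 − 3 − 1 = -5  ✗
triangle: |2−4|=2 ≤ l₃=6 ≤ 2+4=6
parity: l₁+l₂+l₃ = 12 is even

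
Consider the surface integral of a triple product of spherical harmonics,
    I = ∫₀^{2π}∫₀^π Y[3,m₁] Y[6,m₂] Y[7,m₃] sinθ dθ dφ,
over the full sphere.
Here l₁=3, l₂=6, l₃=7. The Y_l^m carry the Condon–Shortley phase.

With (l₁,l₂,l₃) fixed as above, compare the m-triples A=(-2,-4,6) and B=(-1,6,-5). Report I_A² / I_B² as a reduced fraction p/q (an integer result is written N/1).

l's match ⇒ only the (l;m) 3-j factors differ between A and B.
A: triangle coeff Δ(3,6,7) = 1/2042040; Σ_t [1,2]: t=1:−1/8709120 t=2:+1/43545600 = -1/10886400; (3j)²=8/357 [(3 6 7; -2 -4 6)], sign=+1
B: triangle coeff Δ(3,6,7) = 1/2042040; Σ_t [2,2]: t=2:+1/29030400 = 1/29030400; (3j)²=99/7735 [(3 6 7; -1 6 -5)], sign=+1
I_A²/I_B² = (8/357)/(99/7735) = 520/297

520/297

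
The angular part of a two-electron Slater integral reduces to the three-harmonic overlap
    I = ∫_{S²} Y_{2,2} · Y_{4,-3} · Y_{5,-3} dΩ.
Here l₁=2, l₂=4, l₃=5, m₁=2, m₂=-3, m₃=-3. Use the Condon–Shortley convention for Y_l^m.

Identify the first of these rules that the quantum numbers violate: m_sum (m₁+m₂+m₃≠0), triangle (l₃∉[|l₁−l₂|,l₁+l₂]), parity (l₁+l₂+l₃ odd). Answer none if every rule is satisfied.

m_sum

Σmᵢ = -4  ✗
l₃∈[|l₁−l₂|,l₁+l₂]=[2,6], have l₃=5
Σlᵢ = 11 ⇒ odd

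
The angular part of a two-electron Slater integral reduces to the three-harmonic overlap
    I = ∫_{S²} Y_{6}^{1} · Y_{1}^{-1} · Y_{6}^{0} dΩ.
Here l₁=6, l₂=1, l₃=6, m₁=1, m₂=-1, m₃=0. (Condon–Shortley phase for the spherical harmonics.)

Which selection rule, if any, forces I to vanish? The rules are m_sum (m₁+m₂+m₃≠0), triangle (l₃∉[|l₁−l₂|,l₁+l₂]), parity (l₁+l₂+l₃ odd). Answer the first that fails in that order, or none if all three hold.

m₁+m₂+m₃ = 1 − 1 + 0 = 0  ✓
triangle: |6−1|=5 ≤ l₃=6 ≤ 6+1=7  ✓
parity: l₁+l₂+l₃ = 13 is odd  ✗

parity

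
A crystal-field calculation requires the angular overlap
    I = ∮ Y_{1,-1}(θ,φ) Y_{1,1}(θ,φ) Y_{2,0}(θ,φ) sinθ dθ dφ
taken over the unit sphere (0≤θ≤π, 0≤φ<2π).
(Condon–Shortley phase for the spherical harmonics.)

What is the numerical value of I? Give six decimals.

0.126157

Rules hold: Σm=0, L=4 even, 0≤2≤2.
N = 3·3·5 = 45
Δ = 0!·2!·2!/5! = 1/30
Racah Σ t=0..0: t=0:+1/1 = 1/1
⇒ 3j(1 1 2; 0 0 0)² = 2/15, sgn +1
Racah Σ t=0..0: t=0:+1/4 = 1/4
⇒ 3j(1 1 2; -1 1 0)² = 1/30, sgn +1
4πI² = N·(3j₀)²·(3jₘ)² = 1/5
I = +1·√(0.2/4π) = 0.12615663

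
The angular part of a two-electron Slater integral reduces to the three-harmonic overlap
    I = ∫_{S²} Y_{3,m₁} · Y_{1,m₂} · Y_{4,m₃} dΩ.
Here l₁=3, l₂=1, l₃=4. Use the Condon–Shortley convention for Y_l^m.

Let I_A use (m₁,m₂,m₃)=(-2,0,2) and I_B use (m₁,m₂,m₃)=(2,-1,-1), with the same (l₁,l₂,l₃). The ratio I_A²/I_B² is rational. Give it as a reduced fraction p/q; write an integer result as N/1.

4/1

Shared (l₁,l₂,l₃)=(3,1,4): N and (l;000)² cancel in I_A²/I_B².
A: Δ = 0!·6!·2!/9! = 1/252; Racah Σ t=0..0: t=0:+1/120 = 1/120; ⇒ 3j(3 1 4; -2 0 2)² = 1/21, sgn +1
B: Δ = 0!·6!·2!/9! = 1/252; Racah Σ t=0..0: t=0:+1/240 = 1/240; ⇒ 3j(3 1 4; 2 -1 -1)² = 1/84, sgn -1
I_A²/I_B² = (1/21)/(1/84) = 4/1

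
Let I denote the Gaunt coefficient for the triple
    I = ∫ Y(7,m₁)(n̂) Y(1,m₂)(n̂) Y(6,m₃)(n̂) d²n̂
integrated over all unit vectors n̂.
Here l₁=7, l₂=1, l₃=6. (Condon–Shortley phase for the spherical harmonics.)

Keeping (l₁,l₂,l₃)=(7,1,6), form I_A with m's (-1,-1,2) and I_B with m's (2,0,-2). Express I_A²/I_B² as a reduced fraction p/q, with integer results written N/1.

Shared (l₁,l₂,l₃)=(7,1,6): N and (l;000)² cancel in I_A²/I_B².
A: Δ = 2!·12!·0!/15! = 1/1365; Racah Σ t=0..0: t=0:+1/1935360 = 1/1935360; ⇒ 3j(7 1 6; -1 -1 2)² = 1/91, sgn +1
B: Δ = 2!·12!·0!/15! = 1/1365; Racah Σ t=1..1: t=1:−1/967680 = -1/967680; ⇒ 3j(7 1 6; 2 0 -2)² = 3/91, sgn -1
I_A²/I_B² = (1/91)/(3/91) = 1/3

1/3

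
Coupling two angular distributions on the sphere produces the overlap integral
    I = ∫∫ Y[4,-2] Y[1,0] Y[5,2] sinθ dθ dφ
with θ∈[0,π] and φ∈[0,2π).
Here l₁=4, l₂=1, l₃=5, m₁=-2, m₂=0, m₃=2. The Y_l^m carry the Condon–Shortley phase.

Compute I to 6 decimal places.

Checks pass: Σm=0; 10 even; l₃=5∈[3,5].
(2·4+1)(2·1+1)(2·5+1) = 297
Δ: 0! 8! 2! / 11! → 1/495
sum: t=0:+1/576 = 1/576
3j²(4 1 5; 0 0 0) = Δ·Π!·Σ² = 5/99  (sign -1)
sum: t=0:+1/1440 = 1/1440
3j²(4 1 5; -2 0 2) = Δ·Π!·Σ² = 7/165  (sign -1)
combine: 4πI² = 297·5/99·7/165 = 7/11
take √, sign +1: I = 0.22503380

0.225034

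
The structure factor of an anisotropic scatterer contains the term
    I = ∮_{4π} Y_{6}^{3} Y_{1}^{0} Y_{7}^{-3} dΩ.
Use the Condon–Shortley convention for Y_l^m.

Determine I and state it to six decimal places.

-0.221293

Rules hold: Σm=0, L=14 even, 5≤7≤7.
N = 13·3·15 = 585
Δ = 0!·12!·2!/15! = 1/1365
Racah Σ t=0..0: t=0:+1/518400 = 1/518400
⇒ 3j(6 1 7; 0 0 0)² = 7/195, sgn -1
Racah Σ t=0..0: t=0:+1/2177280 = 1/2177280
⇒ 3j(6 1 7; 3 0 -3)² = 8/273, sgn +1
4πI² = N·(3j₀)²·(3jₘ)² = 8/13
I = -1·√(0.615385/4π) = -0.22129336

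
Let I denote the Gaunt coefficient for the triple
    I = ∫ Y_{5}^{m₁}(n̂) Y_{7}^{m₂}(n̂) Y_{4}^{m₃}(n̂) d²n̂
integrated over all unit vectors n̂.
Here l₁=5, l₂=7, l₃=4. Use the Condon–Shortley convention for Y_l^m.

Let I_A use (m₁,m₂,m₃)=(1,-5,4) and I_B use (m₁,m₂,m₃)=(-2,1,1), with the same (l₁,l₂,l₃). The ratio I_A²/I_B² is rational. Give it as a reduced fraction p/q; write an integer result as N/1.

Shared (l₁,l₂,l₃)=(5,7,4): N and (l;000)² cancel in I_A²/I_B².
A: Δ = 8!·2!·6!/17! = 1/6126120; Racah Σ t=2..2: t=2:+1/2073600 = 1/2073600; ⇒ 3j(5 7 4; 1 -5 4)² = 28/1105, sgn +1
B: Δ = 8!·2!·6!/17! = 1/6126120; Racah Σ t=5..7: t=5:−1/51840 t=6:+1/69120 t=7:−1/1209600 = -41/7257600; ⇒ 3j(5 7 4; -2 1 1)² = 1681/510510, sgn +1
I_A²/I_B² = (28/1105)/(1681/510510) = 12936/1681

12936/1681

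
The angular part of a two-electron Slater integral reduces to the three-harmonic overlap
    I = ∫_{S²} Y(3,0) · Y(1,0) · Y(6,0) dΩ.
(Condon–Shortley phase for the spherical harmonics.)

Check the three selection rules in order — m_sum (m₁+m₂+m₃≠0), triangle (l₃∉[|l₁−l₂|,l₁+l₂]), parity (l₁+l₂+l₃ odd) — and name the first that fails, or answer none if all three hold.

m₁+m₂+m₃ = 0 + 0 + 0 = 0  ✓
triangle: |3−1|=2 ≤ l₃=6 ≤ 3+1=4  ✗
parity: l₁+l₂+l₃ = 10 is even

triangle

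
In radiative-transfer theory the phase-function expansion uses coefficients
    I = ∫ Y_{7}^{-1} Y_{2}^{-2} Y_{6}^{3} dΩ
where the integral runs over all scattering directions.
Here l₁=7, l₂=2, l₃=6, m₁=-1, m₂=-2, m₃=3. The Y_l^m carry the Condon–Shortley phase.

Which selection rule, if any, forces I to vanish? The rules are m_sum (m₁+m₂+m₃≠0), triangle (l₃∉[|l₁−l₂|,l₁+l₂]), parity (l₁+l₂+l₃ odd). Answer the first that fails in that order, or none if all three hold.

m₁+m₂+m₃ = -1 − 2 + 3 = 0  ✓
triangle: |7−2|=5 ≤ l₃=6 ≤ 7+2=9  ✓
parity: l₁+l₂+l₃ = 15 is odd  ✗

parity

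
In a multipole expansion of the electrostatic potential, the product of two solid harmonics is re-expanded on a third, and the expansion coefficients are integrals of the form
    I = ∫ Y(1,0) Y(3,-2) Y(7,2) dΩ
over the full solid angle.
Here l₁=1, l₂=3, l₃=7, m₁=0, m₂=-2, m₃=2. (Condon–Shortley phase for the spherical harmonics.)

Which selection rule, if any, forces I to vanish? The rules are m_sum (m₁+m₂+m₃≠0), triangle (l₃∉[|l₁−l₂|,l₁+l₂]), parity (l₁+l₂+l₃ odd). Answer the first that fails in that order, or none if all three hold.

triangle

Σmᵢ = 0  ✓
l₃∈[|l₁−l₂|,l₁+l₂]=[2,4], have l₃=7  ✗
Σlᵢ = 11 ⇒ odd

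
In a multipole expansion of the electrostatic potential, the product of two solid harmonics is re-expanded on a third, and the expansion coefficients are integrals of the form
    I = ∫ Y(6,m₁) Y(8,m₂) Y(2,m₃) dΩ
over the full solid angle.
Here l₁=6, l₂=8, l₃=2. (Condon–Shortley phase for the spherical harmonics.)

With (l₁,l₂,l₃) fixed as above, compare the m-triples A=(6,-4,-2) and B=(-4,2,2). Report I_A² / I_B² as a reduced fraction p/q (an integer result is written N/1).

1/15

Shared (l₁,l₂,l₃)=(6,8,2): N and (l;000)² cancel in I_A²/I_B².
A: Δ = 12!·0!·4!/17! = 1/30940; Racah Σ t=0..0: t=0:+1/11496038400 = 1/11496038400; ⇒ 3j(6 8 2; 6 -4 -2)² = 1/30940, sgn +1
B: Δ = 12!·0!·4!/17! = 1/30940; Racah Σ t=10..10: t=10:+1/174182400 = 1/174182400; ⇒ 3j(6 8 2; -4 2 2)² = 3/6188, sgn +1
I_A²/I_B² = (1/30940)/(3/6188) = 1/15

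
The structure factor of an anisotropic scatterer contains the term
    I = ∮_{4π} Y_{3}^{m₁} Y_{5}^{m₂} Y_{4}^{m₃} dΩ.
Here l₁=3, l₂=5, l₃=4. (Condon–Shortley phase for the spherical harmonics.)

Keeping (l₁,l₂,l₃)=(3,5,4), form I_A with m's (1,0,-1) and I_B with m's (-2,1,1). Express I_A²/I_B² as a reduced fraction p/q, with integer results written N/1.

Same 3,5,4: normalisation and zero-m 3j drop out of the ratio.
A: Δ: 4! 2! 6! / 13! → 1/180180; sum: t=0:+1/5760 t=1:−1/288 t=2:+1/288 = 1/5760; 3j²(3 5 4; 1 0 -1) = Δ·Π!·Σ² = 1/12012  (sign -1)
B: Δ: 4! 2! 6! / 13! → 1/180180; sum: t=3:−1/432 t=4:+1/1152 = -5/3456; 3j²(3 5 4; -2 1 1) = Δ·Π!·Σ² = 625/36036  (sign +1)
I_A²/I_B² = (1/12012)/(625/36036) = 3/625

3/625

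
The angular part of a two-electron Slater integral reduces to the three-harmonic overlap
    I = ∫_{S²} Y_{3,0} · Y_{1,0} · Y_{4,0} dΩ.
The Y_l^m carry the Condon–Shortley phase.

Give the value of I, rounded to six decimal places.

0.246233

m-sum 0 ✓  L=8 even ✓  2≤4≤4 ✓
Π(2lᵢ+1) = 7×3×9 = 189
triangle coeff Δ(3,1,4) = 1/252
Σ_t [0,0]: t=0:+1/36 = 1/36
(3j)²=4/63 [(3 1 4; 0 0 0)], sign=+1
(m-triple is (0,0,0) — same symbol as above.)
⇒ 4πI² = 16/21
I = (+1)√(16/21/(4π)) = 0.24623252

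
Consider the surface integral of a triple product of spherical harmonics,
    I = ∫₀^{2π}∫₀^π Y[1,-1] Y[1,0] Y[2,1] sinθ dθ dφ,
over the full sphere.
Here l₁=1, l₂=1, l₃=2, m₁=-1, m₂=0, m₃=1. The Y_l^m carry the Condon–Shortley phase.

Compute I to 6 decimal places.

Rules hold: Σm=0, L=4 even, 0≤2≤2.
N = 3·3·5 = 45
Δ = 0!·2!·2!/5! = 1/30
Racah Σ t=0..0: t=0:+1/1 = 1/1
⇒ 3j(1 1 2; 0 0 0)² = 2/15, sgn +1
Racah Σ t=0..0: t=0:+1/2 = 1/2
⇒ 3j(1 1 2; -1 0 1)² = 1/10, sgn -1
4πI² = N·(3j₀)²·(3jₘ)² = 3/5
I = -1·√(0.6/4π) = -0.21850969

-0.218510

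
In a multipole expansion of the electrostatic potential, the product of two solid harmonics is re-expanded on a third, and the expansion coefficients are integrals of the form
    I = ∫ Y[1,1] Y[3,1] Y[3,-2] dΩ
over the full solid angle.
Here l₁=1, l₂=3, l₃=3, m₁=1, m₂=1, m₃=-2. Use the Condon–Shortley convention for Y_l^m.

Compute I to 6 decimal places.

L=7 odd ⇒ parity kills the (l;000) factor ⇒ I = 0

0.000000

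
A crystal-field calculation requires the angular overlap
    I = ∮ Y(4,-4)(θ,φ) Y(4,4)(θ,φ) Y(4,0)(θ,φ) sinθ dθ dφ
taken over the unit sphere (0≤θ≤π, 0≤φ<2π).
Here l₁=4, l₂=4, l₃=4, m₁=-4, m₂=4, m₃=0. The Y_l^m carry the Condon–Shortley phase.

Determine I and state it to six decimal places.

0.106525

m-sum 0 ✓  L=12 even ✓  0≤4≤8 ✓
Π(2lᵢ+1) = 9×9×9 = 729
triangle coeff Δ(4,4,4) = 1/450450
Σ_t [0,4]: t=0:+1/13824 t=1:−1/216 t=2:+1/64 t=3:−1/216 t=4:+1/13824 = 5/768
(3j)²=18/1001 [(4 4 4; 0 0 0)], sign=+1
Σ_t [4,4]: t=4:+1/13824 = 1/13824
(3j)²=14/1287 [(4 4 4; -4 4 0)], sign=+1
⇒ 4πI² = 2916/20449
I = (+1)√(2916/20449/(4π)) = 0.10652531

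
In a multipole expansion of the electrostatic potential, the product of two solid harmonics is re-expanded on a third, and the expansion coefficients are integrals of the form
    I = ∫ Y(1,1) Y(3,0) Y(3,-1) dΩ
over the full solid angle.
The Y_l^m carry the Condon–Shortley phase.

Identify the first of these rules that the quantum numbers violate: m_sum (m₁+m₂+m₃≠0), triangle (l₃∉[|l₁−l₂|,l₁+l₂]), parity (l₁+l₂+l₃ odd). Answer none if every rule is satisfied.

parity

azimuthal sum: 1 + 0 − 1 = 0  ✓
2 ≤ 3 ≤ 4 (triangle on l)  ✓
L = 1 + 3 + 3 = 7 (odd)  ✗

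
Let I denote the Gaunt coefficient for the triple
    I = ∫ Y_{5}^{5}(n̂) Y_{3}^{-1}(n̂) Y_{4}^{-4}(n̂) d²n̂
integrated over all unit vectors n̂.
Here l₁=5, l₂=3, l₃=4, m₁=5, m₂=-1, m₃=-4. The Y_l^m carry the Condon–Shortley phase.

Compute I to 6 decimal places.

0.189625

m-sum 0 ✓  L=12 even ✓  2≤4≤8 ✓
Π(2lᵢ+1) = 11×7×9 = 693
triangle coeff Δ(5,3,4) = 1/180180
Σ_t [1,3]: t=1:−1/576 t=2:+1/144 t=3:−1/576 = 1/288
(3j)²=20/1001 [(5 3 4; 0 0 0)], sign=+1
Σ_t [0,0]: t=0:+1/34560 = 1/34560
(3j)²=14/429 [(5 3 4; 5 -1 -4)], sign=+1
⇒ 4πI² = 840/1859
I = (+1)√(840/1859/(4π)) = 0.18962475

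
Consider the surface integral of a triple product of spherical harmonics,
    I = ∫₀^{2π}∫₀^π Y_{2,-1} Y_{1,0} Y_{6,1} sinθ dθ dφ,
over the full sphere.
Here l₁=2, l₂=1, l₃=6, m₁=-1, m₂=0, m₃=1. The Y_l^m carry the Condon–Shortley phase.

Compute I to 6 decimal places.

triangle: need 1≤l₃≤3, have 6; I=0

0.000000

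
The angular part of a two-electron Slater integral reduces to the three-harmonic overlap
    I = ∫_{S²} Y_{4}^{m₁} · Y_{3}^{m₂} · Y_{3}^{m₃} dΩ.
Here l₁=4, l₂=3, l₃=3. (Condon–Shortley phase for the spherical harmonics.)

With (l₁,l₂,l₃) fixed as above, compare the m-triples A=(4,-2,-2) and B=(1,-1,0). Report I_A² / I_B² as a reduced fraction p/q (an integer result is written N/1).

Shared (l₁,l₂,l₃)=(4,3,3): N and (l;000)² cancel in I_A²/I_B².
A: Δ = 4!·4!·2!/11! = 1/34650; Racah Σ t=0..0: t=0:+1/576 = 1/576; ⇒ 3j(4 3 3; 4 -2 -2)² = 5/99, sgn -1
B: Δ = 4!·4!·2!/11! = 1/34650; Racah Σ t=0..2: t=0:+1/288 t=1:−1/24 t=2:+1/48 = -5/288; ⇒ 3j(4 3 3; 1 -1 0)² = 5/462, sgn +1
I_A²/I_B² = (5/99)/(5/462) = 14/3

14/3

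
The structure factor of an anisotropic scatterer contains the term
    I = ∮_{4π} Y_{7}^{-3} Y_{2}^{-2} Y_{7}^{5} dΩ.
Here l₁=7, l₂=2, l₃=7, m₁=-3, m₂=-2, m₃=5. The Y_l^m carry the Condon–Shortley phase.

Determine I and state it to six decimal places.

0.139127

Checks pass: Σm=0; 16 even; l₃=7∈[5,9].
(2·7+1)(2·2+1)(2·7+1) = 1125
Δ: 2! 12! 2! / 17! → 1/185640
sum: t=0:+1/2419200 t=1:−1/518400 t=2:+1/2419200 = -1/907200
3j²(7 2 7; 0 0 0) = Δ·Π!·Σ² = 56/3315  (sign +1)
sum: t=0:+1/29030400 = 1/29030400
3j²(7 2 7; -3 -2 5) = Δ·Π!·Σ² = 99/7735  (sign +1)
combine: 4πI² = 1125·56/3315·99/7735 = 11880/48841
take √, sign +1: I = 0.13912687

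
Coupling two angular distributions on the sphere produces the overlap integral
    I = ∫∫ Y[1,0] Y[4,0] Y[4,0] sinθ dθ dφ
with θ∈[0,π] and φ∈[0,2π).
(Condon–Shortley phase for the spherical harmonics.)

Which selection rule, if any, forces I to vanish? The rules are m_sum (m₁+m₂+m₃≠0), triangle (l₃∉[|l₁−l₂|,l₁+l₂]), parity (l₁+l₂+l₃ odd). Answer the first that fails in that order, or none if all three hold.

Σmᵢ = 0  ✓
l₃∈[|l₁−l₂|,l₁+l₂]=[3,5], have l₃=4  ✓
Σlᵢ = 9 ⇒ odd  ✗

parity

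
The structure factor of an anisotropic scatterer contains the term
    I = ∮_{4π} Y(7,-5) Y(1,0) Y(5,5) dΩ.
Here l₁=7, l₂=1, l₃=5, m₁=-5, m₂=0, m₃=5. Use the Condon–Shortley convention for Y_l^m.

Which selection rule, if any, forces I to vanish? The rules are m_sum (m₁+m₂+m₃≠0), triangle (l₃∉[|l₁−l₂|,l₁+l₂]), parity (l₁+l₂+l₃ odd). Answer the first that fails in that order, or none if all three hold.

azimuthal sum: -5 + 0 + 5 = 0  ✓
6 ≤ 5 ≤ 8 (triangle on l)  ✗
L = 7 + 1 + 5 = 13 (odd)

triangle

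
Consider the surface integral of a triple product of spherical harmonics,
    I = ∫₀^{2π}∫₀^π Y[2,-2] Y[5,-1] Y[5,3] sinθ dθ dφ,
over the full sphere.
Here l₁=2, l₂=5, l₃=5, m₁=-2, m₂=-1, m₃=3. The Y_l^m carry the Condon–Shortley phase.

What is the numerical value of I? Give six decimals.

0.171169

m-sum 0 ✓  L=12 even ✓  3≤5≤7 ✓
Π(2lᵢ+1) = 5×11×11 = 605
triangle coeff Δ(2,5,5) = 1/38610
Σ_t [0,2]: t=0:+1/2880 t=1:−1/576 t=2:+1/2880 = -1/960
(3j)²=10/429 [(2 5 5; 0 0 0)], sign=+1
Σ_t [2,2]: t=2:+1/5760 = 1/5760
(3j)²=56/2145 [(2 5 5; -2 -1 3)], sign=+1
⇒ 4πI² = 560/1521
I = (+1)√(560/1521/(4π)) = 0.17116875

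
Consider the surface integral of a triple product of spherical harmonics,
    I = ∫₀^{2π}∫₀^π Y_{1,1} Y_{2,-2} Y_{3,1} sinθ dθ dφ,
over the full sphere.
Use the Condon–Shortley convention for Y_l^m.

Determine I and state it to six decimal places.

Rules hold: Σm=0, L=6 even, 1≤3≤3.
N = 3·5·7 = 105
Δ = 0!·2!·4!/7! = 1/105
Racah Σ t=0..0: t=0:+1/4 = 1/4
⇒ 3j(1 2 3; 0 0 0)² = 3/35, sgn -1
Racah Σ t=0..0: t=0:+1/48 = 1/48
⇒ 3j(1 2 3; 1 -2 1)² = 1/105, sgn +1
4πI² = N·(3j₀)²·(3jₘ)² = 3/35
I = -1·√(0.0857143/4π) = -0.08258890

-0.082589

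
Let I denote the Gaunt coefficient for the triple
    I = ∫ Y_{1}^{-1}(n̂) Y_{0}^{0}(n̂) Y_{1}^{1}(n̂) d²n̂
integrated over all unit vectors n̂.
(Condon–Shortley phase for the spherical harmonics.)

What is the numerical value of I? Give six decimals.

m-sum 0 ✓  L=2 even ✓  1≤1≤1 ✓
Π(2lᵢ+1) = 3×1×3 = 9
triangle coeff Δ(1,0,1) = 1/3
Σ_t [0,0]: t=0:+1/1 = 1/1
(3j)²=1/3 [(1 0 1; 0 0 0)], sign=-1
Σ_t [0,0]: t=0:+1/2 = 1/2
(3j)²=1/3 [(1 0 1; -1 0 1)], sign=+1
⇒ 4πI² = 1/1
I = (-1)√(1/1/(4π)) = -0.28209479

-0.282095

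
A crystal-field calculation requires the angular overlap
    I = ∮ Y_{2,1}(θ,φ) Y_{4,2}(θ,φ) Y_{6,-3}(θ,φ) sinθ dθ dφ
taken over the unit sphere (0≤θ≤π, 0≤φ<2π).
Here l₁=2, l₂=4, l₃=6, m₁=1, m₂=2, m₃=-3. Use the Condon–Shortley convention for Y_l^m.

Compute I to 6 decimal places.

-0.252474

Rules hold: Σm=0, L=12 even, 2≤6≤6.
N = 5·9·13 = 585
Δ = 0!·4!·8!/13! = 1/6435
Racah Σ t=0..0: t=0:+1/2304 = 1/2304
⇒ 3j(2 4 6; 0 0 0)² = 5/143, sgn +1
Racah Σ t=0..0: t=0:+1/8640 = 1/8640
⇒ 3j(2 4 6; 1 2 -3)² = 28/715, sgn -1
4πI² = N·(3j₀)²·(3jₘ)² = 1260/1573
I = -1·√(0.801017/4π) = -0.25247360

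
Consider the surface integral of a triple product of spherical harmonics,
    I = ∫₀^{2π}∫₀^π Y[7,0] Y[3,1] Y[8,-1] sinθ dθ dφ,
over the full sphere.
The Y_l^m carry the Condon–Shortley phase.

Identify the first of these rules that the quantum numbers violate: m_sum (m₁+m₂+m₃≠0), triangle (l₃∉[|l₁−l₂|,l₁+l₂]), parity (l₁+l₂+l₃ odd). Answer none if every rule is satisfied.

none

azimuthal sum: 0 + 1 − 1 = 0  ✓
4 ≤ 8 ≤ 10 (triangle on l)  ✓
L = 7 + 3 + 8 = 18 (even)  ✓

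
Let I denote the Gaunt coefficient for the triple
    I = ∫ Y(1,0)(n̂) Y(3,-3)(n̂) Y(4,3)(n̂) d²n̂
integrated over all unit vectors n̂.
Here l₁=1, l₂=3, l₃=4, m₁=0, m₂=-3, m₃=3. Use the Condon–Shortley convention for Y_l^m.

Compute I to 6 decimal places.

m-sum 0 ✓  L=8 even ✓  2≤4≤4 ✓
Π(2lᵢ+1) = 3×7×9 = 189
triangle coeff Δ(1,3,4) = 1/252
Σ_t [0,0]: t=0:+1/36 = 1/36
(3j)²=4/63 [(1 3 4; 0 0 0)], sign=+1
Σ_t [0,0]: t=0:+1/720 = 1/720
(3j)²=1/36 [(1 3 4; 0 -3 3)], sign=-1
⇒ 4πI² = 1/3
I = (-1)√(1/3/(4π)) = -0.16286750

-0.162868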